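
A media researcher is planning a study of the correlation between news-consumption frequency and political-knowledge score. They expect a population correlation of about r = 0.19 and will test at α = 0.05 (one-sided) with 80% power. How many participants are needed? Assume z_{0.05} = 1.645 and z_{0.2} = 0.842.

n = 171

Fisher's z: C = ½·ln((1+r)/(1−r)) = ½·ln(1.4691) = 0.1923.
n = ((z_{α} + z_β)/C)² + 3.
(1.645 + 0.842) / 0.1923 = 2.487 / 0.1923 = 12.933.
n = 12.933² + 3 = 167.26 + 3 = 170.3.
Round up.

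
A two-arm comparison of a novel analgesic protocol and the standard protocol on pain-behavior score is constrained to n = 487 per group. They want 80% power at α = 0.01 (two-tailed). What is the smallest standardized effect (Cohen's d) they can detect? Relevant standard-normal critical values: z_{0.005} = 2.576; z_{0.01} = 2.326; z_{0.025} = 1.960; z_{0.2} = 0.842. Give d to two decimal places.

d_min ≈ 0.22

For two independent groups of n = 487 each: d_min = (z_{α/2} + z_β)·√(2/n).
z-sum = 2.576 + 0.842 = 3.418.
d_min = 3.418 × √(2/487) = 3.418 × 0.0641 = 0.219.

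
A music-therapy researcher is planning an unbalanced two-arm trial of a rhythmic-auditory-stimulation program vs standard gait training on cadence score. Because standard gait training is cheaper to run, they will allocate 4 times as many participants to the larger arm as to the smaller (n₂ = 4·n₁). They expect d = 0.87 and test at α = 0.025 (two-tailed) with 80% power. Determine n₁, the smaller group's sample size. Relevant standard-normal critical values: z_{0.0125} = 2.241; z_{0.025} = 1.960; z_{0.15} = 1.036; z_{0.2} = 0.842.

n₁ = 16

With allocation ratio k = n₂/n₁ = 4, Var(x̄₁−x̄₂) = σ²(1/n₁ + 1/(k·n₁)) = σ²·(k+1)/(k·n₁).
So n₁ = (1 + 1/k)·((z_{α/2} + z_β)/d)² = 1.250 × (3.083/0.87)².
n₁ = 1.250 × 12.56 = 15.7.
Round up: n₁ = 16, giving n₂ = 4 × 16 = 64.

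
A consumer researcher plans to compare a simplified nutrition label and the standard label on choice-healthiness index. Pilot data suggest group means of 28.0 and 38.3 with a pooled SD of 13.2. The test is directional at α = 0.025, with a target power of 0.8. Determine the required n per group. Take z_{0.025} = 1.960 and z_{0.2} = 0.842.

Cohen's d = |M₁ − M₂| / SD_pooled = |28.0 − 38.3| / 13.2 = 10.3 / 13.2 = 0.780.
For two independent groups with equal n: n = 2·((z_{α} + z_β) / d)².
z_{α} + z_β = 1.960 + 0.842 = 2.802.
n = 2 × (2.802 / 0.780)² = 2 × 3.592² = 2 × 12.90 = 25.8.
Round up to the next whole participant.

n = 26 per group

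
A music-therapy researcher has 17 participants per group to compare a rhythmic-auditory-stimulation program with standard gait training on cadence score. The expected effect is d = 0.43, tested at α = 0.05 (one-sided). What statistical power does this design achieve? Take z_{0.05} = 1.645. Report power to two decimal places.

For two equal groups, power = Φ(d·√(n/2) − z_{α}).
d·√(n/2) = 0.43 × √(17/2) = 0.43 × 2.915 = 1.254.
z_β = 1.254 − 1.645 = -0.391.
Power = Φ(-0.391) = 0.348.

power ≈ 0.35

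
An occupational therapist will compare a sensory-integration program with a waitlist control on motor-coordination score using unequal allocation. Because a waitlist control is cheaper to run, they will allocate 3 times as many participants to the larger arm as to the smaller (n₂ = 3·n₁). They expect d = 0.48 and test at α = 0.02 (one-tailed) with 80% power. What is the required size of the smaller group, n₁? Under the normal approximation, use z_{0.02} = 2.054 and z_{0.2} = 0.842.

n₁ = 49

With allocation ratio k = n₂/n₁ = 3, Var(x̄₁−x̄₂) = σ²(1/n₁ + 1/(k·n₁)) = σ²·(k+1)/(k·n₁).
So n₁ = (1 + 1/k)·((z_{α} + z_β)/d)² = 1.333 × (2.896/0.48)².
n₁ = 1.333 × 36.40 = 48.5.
Round up: n₁ = 49, giving n₂ = 3 × 49 = 147.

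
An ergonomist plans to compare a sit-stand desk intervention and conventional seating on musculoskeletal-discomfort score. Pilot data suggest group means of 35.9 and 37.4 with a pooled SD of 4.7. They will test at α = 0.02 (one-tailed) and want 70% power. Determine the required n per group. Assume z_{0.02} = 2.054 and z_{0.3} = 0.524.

n = 131 per group

Cohen's d = |M₁ − M₂| / SD_pooled = |35.9 − 37.4| / 4.7 = 1.5 / 4.7 = 0.319.
For two independent groups with equal n: n = 2·((z_{α} + z_β) / d)².
z_{α} + z_β = 2.054 + 0.524 = 2.578.
n = 2 × (2.578 / 0.319)² = 2 × 8.082² = 2 × 65.31 = 130.6.
Round up to the next whole participant.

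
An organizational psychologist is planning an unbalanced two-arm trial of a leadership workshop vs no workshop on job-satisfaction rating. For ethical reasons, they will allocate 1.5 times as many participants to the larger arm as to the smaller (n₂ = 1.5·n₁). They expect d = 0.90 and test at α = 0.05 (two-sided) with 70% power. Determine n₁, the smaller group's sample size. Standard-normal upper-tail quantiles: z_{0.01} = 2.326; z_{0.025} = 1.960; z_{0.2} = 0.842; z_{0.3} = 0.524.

With allocation ratio k = n₂/n₁ = 1.5, Var(x̄₁−x̄₂) = σ²(1/n₁ + 1/(k·n₁)) = σ²·(k+1)/(k·n₁).
So n₁ = (1 + 1/k)·((z_{α/2} + z_β)/d)² = 1.667 × (2.484/0.90)².
n₁ = 1.667 × 7.62 = 12.7.
Round up: n₁ = 13, giving n₂ = ⌈1.5 × 13⌉ = ⌈19.5⌉ = 20.

n₁ = 13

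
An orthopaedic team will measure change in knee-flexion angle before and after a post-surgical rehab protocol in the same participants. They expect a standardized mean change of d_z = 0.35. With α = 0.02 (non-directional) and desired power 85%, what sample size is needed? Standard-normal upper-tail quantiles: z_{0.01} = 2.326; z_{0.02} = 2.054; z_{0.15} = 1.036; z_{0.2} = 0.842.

For a paired (one-sample on differences) test: n = ((z_{α/2} + z_β) / d)².
z_{α/2} + z_β = 2.326 + 1.036 = 3.362.
n = (3.362 / 0.35)² = 9.606² = 92.27.
Round up.

n = 93 pairs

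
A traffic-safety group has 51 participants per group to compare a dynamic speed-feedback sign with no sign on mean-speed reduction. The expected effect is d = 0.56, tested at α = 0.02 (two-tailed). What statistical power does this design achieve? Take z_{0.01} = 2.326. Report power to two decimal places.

For two equal groups, power = Φ(d·√(n/2) − z_{α/2}).
d·√(n/2) = 0.56 × √(51/2) = 0.56 × 5.050 = 2.828.
z_β = 2.828 − 2.326 = 0.502.
Power = Φ(0.502) = 0.692.

power ≈ 0.69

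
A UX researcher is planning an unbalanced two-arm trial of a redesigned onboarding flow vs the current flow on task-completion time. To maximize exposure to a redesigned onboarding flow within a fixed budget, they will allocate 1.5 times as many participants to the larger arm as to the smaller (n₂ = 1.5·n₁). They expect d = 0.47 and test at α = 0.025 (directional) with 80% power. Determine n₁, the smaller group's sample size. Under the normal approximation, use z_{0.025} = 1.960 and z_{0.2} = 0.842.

n₁ = 60

With allocation ratio k = n₂/n₁ = 1.5, Var(x̄₁−x̄₂) = σ²(1/n₁ + 1/(k·n₁)) = σ²·(k+1)/(k·n₁).
So n₁ = (1 + 1/k)·((z_{α} + z_β)/d)² = 1.667 × (2.802/0.47)².
n₁ = 1.667 × 35.54 = 59.2.
Round up: n₁ = 60, giving n₂ = 1.5 × 60 = 90.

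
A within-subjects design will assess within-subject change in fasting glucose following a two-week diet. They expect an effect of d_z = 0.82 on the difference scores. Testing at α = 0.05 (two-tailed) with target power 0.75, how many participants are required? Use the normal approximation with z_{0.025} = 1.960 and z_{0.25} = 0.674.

n = 11 pairs

For a paired (one-sample on differences) test: n = ((z_{α/2} + z_β) / d)².
z_{α/2} + z_β = 1.960 + 0.674 = 2.634.
n = (2.634 / 0.82)² = 3.212² = 10.32.
Round up.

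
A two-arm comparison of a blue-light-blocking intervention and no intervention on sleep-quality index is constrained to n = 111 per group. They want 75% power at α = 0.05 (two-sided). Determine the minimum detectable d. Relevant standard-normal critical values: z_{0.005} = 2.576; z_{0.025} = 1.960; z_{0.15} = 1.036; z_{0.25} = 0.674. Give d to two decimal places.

For two independent groups of n = 111 each: d_min = (z_{α/2} + z_β)·√(2/n).
z-sum = 1.960 + 0.674 = 2.634.
d_min = 2.634 × √(2/111) = 2.634 × 0.1342 = 0.354.

d_min ≈ 0.35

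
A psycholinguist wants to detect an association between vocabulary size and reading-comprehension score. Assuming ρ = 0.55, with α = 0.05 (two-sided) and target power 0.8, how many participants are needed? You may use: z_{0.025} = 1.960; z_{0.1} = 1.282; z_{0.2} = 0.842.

n = 24

Fisher's z: C = ½·ln((1+r)/(1−r)) = ½·ln(3.4444) = 0.6184.
n = ((z_{α/2} + z_β)/C)² + 3.
(1.960 + 0.842) / 0.6184 = 2.802 / 0.6184 = 4.531.
n = 4.531² + 3 = 20.53 + 3 = 23.5.
Round up.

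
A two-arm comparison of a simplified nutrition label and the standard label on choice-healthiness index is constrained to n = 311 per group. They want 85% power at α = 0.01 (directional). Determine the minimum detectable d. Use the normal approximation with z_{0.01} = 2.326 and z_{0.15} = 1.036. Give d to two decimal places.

For two independent groups of n = 311 each: d_min = (z_{α} + z_β)·√(2/n).
z-sum = 2.326 + 1.036 = 3.362.
d_min = 3.362 × √(2/311) = 3.362 × 0.0802 = 0.270.

d_min ≈ 0.27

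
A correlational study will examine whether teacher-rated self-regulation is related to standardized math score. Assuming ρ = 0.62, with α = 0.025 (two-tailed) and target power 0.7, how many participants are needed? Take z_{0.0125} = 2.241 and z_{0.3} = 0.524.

n = 18

Fisher's z: C = ½·ln((1+r)/(1−r)) = ½·ln(4.2632) = 0.7250.
n = ((z_{α/2} + z_β)/C)² + 3.
(2.241 + 0.524) / 0.7250 = 2.765 / 0.7250 = 3.814.
n = 3.814² + 3 = 14.55 + 3 = 17.5.
Round up.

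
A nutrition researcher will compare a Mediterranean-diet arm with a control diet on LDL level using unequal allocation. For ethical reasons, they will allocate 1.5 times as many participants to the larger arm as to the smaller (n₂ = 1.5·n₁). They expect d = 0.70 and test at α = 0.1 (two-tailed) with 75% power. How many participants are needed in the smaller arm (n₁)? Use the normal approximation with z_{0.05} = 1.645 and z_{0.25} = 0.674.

With allocation ratio k = n₂/n₁ = 1.5, Var(x̄₁−x̄₂) = σ²(1/n₁ + 1/(k·n₁)) = σ²·(k+1)/(k·n₁).
So n₁ = (1 + 1/k)·((z_{α/2} + z_β)/d)² = 1.667 × (2.319/0.70)².
n₁ = 1.667 × 10.98 = 18.3.
Round up: n₁ = 19, giving n₂ = ⌈1.5 × 19⌉ = ⌈28.5⌉ = 29.

n₁ = 19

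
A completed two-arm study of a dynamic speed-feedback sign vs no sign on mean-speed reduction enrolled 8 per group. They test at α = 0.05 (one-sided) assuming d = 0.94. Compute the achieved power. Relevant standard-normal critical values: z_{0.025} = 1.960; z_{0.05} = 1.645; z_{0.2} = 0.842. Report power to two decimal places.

power ≈ 0.59

For two equal groups, power = Φ(d·√(n/2) − z_{α}).
d·√(n/2) = 0.94 × √(8/2) = 0.94 × 2.000 = 1.880.
z_β = 1.880 − 1.645 = 0.235.
Power = Φ(0.235) = 0.593.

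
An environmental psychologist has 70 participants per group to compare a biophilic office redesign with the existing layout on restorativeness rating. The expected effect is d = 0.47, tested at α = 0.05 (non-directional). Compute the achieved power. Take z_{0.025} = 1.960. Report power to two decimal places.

power ≈ 0.79

For two equal groups, power = Φ(d·√(n/2) − z_{α/2}).
d·√(n/2) = 0.47 × √(70/2) = 0.47 × 5.916 = 2.781.
z_β = 2.781 − 1.960 = 0.821.
Power = Φ(0.821) = 0.794.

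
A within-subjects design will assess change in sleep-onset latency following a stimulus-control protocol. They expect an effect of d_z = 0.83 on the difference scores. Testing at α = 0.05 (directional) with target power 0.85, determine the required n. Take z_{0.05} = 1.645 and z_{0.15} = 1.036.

n = 11 pairs

For a paired (one-sample on differences) test: n = ((z_{α} + z_β) / d)².
z_{α} + z_β = 1.645 + 1.036 = 2.681.
n = (2.681 / 0.83)² = 3.230² = 10.43.
Round up.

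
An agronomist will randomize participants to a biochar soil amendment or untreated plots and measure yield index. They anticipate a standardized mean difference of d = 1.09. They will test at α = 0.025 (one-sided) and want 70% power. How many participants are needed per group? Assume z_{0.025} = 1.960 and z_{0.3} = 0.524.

For two independent groups with equal n: n = 2·((z_{α} + z_β) / d)².
z_{α} + z_β = 1.960 + 0.524 = 2.484.
n = 2 × (2.484 / 1.09)² = 2 × 2.279² = 2 × 5.19 = 10.4.
Round up to the next whole participant.

n = 11 per group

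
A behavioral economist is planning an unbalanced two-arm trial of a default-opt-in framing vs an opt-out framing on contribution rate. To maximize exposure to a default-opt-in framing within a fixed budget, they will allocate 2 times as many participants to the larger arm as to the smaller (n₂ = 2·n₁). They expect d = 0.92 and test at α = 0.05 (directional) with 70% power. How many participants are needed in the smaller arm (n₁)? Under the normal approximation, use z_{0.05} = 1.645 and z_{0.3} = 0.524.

With allocation ratio k = n₂/n₁ = 2, Var(x̄₁−x̄₂) = σ²(1/n₁ + 1/(k·n₁)) = σ²·(k+1)/(k·n₁).
So n₁ = (1 + 1/k)·((z_{α} + z_β)/d)² = 1.500 × (2.169/0.92)².
n₁ = 1.500 × 5.56 = 8.3.
Round up: n₁ = 9, giving n₂ = 2 × 9 = 18.

n₁ = 9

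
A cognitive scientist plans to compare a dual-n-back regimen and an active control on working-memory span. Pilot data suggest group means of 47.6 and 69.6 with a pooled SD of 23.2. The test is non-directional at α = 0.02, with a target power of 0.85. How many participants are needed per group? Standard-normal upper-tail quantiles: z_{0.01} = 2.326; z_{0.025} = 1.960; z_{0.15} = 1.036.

n = 26 per group

Cohen's d = |M₁ − M₂| / SD_pooled = |47.6 − 69.6| / 23.2 = 22.0 / 23.2 = 0.948.
For two independent groups with equal n: n = 2·((z_{α/2} + z_β) / d)².
z_{α/2} + z_β = 2.326 + 1.036 = 3.362.
n = 2 × (3.362 / 0.948)² = 2 × 3.546² = 2 × 12.58 = 25.2.
Round up to the next whole participant.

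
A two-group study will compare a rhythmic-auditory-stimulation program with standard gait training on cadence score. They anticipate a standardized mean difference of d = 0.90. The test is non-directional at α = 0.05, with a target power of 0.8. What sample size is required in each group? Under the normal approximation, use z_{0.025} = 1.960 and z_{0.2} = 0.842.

n = 20 per group

For two independent groups with equal n: n = 2·((z_{α/2} + z_β) / d)².
z_{α/2} + z_β = 1.960 + 0.842 = 2.802.
n = 2 × (2.802 / 0.90)² = 2 × 3.113² = 2 × 9.69 = 19.4.
Round up to the next whole participant.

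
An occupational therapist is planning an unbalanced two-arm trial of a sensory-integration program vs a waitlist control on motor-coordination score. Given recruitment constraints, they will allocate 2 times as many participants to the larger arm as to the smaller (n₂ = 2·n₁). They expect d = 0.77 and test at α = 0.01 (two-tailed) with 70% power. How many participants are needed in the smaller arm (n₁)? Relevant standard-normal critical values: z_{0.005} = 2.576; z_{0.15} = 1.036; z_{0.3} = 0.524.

n₁ = 25

With allocation ratio k = n₂/n₁ = 2, Var(x̄₁−x̄₂) = σ²(1/n₁ + 1/(k·n₁)) = σ²·(k+1)/(k·n₁).
So n₁ = (1 + 1/k)·((z_{α/2} + z_β)/d)² = 1.500 × (3.100/0.77)².
n₁ = 1.500 × 16.21 = 24.3.
Round up: n₁ = 25, giving n₂ = 2 × 25 = 50.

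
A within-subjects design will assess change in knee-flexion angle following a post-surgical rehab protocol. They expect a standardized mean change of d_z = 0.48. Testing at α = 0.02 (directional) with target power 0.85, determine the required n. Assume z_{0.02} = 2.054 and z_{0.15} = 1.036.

For a paired (one-sample on differences) test: n = ((z_{α} + z_β) / d)².
z_{α} + z_β = 2.054 + 1.036 = 3.090.
n = (3.090 / 0.48)² = 6.438² = 41.44.
Round up.

n = 42 pairs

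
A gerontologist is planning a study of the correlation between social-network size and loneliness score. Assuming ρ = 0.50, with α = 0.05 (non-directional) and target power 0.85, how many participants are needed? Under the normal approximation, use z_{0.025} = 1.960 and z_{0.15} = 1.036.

Fisher's z: C = ½·ln((1+r)/(1−r)) = ½·ln(3.0000) = 0.5493.
n = ((z_{α/2} + z_β)/C)² + 3.
(1.960 + 1.036) / 0.5493 = 2.996 / 0.5493 = 5.454.
n = 5.454² + 3 = 29.75 + 3 = 32.7.
Round up.

n = 33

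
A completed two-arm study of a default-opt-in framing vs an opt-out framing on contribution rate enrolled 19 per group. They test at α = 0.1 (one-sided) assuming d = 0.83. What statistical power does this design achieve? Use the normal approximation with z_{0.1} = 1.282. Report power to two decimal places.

For two equal groups, power = Φ(d·√(n/2) − z_{α}).
d·√(n/2) = 0.83 × √(19/2) = 0.83 × 3.082 = 2.558.
z_β = 2.558 − 1.282 = 1.276.
Power = Φ(1.276) = 0.899.

power ≈ 0.90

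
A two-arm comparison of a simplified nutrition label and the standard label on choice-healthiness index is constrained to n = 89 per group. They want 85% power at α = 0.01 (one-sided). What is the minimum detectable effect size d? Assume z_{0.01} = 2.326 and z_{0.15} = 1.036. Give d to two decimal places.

For two independent groups of n = 89 each: d_min = (z_{α} + z_β)·√(2/n).
z-sum = 2.326 + 1.036 = 3.362.
d_min = 3.362 × √(2/89) = 3.362 × 0.1499 = 0.504.

d_min ≈ 0.50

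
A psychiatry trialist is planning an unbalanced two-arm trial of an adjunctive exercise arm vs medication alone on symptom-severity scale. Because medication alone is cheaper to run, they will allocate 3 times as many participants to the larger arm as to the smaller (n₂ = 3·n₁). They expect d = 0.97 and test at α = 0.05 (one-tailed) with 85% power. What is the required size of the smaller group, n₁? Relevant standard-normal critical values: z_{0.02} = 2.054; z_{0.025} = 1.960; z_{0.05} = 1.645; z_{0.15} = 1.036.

n₁ = 11

With allocation ratio k = n₂/n₁ = 3, Var(x̄₁−x̄₂) = σ²(1/n₁ + 1/(k·n₁)) = σ²·(k+1)/(k·n₁).
So n₁ = (1 + 1/k)·((z_{α} + z_β)/d)² = 1.333 × (2.681/0.97)².
n₁ = 1.333 × 7.64 = 10.2.
Round up: n₁ = 11, giving n₂ = 3 × 11 = 33.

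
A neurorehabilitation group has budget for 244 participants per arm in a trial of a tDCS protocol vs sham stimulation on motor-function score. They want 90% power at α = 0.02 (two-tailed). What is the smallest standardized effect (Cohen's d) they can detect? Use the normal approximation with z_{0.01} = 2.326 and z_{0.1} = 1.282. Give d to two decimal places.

d_min ≈ 0.33

For two independent groups of n = 244 each: d_min = (z_{α/2} + z_β)·√(2/n).
z-sum = 2.326 + 1.282 = 3.608.
d_min = 3.608 × √(2/244) = 3.608 × 0.0905 = 0.327.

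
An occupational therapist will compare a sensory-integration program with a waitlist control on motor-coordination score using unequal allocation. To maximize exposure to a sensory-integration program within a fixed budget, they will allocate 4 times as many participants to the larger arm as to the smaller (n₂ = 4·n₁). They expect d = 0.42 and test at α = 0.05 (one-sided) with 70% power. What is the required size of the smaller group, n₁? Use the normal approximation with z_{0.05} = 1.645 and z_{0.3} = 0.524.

n₁ = 34

With allocation ratio k = n₂/n₁ = 4, Var(x̄₁−x̄₂) = σ²(1/n₁ + 1/(k·n₁)) = σ²·(k+1)/(k·n₁).
So n₁ = (1 + 1/k)·((z_{α} + z_β)/d)² = 1.250 × (2.169/0.42)².
n₁ = 1.250 × 26.67 = 33.3.
Round up: n₁ = 34, giving n₂ = 4 × 34 = 136.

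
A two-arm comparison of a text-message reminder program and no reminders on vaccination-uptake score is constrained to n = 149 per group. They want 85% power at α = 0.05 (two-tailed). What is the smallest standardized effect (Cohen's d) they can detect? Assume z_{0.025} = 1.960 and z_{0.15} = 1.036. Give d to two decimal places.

d_min ≈ 0.35

For two independent groups of n = 149 each: d_min = (z_{α/2} + z_β)·√(2/n).
z-sum = 1.960 + 1.036 = 2.996.
d_min = 2.996 × √(2/149) = 2.996 × 0.1159 = 0.347.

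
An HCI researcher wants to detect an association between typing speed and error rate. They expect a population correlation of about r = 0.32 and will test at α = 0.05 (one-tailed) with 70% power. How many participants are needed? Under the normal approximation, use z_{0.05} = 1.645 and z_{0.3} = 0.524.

n = 46

Fisher's z: C = ½·ln((1+r)/(1−r)) = ½·ln(1.9412) = 0.3316.
n = ((z_{α} + z_β)/C)² + 3.
(1.645 + 0.524) / 0.3316 = 2.169 / 0.3316 = 6.541.
n = 6.541² + 3 = 42.78 + 3 = 45.8.
Round up.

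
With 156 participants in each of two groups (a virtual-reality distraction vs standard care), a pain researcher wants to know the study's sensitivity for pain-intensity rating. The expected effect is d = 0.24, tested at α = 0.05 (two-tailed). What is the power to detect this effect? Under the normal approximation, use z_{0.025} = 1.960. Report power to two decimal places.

power ≈ 0.56

For two equal groups, power = Φ(d·√(n/2) − z_{α/2}).
d·√(n/2) = 0.24 × √(156/2) = 0.24 × 8.832 = 2.120.
z_β = 2.120 − 1.960 = 0.160.
Power = Φ(0.160) = 0.563.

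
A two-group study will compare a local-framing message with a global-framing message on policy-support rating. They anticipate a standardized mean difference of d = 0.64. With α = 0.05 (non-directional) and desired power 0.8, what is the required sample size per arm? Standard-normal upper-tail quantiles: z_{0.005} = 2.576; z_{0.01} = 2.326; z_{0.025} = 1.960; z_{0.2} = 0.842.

n = 39 per group

For two independent groups with equal n: n = 2·((z_{α/2} + z_β) / d)².
z_{α/2} + z_β = 1.960 + 0.842 = 2.802.
n = 2 × (2.802 / 0.64)² = 2 × 4.378² = 2 × 19.17 = 38.3.
Round up to the next whole participant.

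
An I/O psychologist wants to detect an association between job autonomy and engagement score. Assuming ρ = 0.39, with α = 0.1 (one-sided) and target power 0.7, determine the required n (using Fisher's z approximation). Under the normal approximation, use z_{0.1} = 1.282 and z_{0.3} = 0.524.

n = 23

Fisher's z: C = ½·ln((1+r)/(1−r)) = ½·ln(2.2787) = 0.4118.
n = ((z_{α} + z_β)/C)² + 3.
(1.282 + 0.524) / 0.4118 = 1.806 / 0.4118 = 4.386.
n = 4.386² + 3 = 19.23 + 3 = 22.2.
Round up.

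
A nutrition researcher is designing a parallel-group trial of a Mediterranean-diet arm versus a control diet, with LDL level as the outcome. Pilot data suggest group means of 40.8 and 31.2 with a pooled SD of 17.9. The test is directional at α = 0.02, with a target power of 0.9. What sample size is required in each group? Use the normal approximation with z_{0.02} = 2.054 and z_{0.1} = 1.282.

Cohen's d = |M₁ − M₂| / SD_pooled = |40.8 − 31.2| / 17.9 = 9.6 / 17.9 = 0.536.
For two independent groups with equal n: n = 2·((z_{α} + z_β) / d)².
z_{α} + z_β = 2.054 + 1.282 = 3.336.
n = 2 × (3.336 / 0.536)² = 2 × 6.224² = 2 × 38.74 = 77.5.
Round up to the next whole participant.

n = 78 per group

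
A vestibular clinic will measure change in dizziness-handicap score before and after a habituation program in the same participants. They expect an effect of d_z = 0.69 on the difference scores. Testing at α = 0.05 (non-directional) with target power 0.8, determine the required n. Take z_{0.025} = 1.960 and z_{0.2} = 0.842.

For a paired (one-sample on differences) test: n = ((z_{α/2} + z_β) / d)².
z_{α/2} + z_β = 1.960 + 0.842 = 2.802.
n = (2.802 / 0.69)² = 4.061² = 16.49.
Round up.

n = 17 pairs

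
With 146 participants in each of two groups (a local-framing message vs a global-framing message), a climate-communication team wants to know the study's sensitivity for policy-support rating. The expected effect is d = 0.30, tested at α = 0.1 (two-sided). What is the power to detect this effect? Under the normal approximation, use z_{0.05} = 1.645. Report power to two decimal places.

power ≈ 0.82

For two equal groups, power = Φ(d·√(n/2) − z_{α/2}).
d·√(n/2) = 0.30 × √(146/2) = 0.30 × 8.544 = 2.563.
z_β = 2.563 − 1.645 = 0.918.
Power = Φ(0.918) = 0.821.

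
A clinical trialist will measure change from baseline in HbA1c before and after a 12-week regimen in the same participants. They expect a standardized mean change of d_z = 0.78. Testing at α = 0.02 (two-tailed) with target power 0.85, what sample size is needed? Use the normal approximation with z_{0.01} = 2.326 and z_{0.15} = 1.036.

n = 19 pairs

For a paired (one-sample on differences) test: n = ((z_{α/2} + z_β) / d)².
z_{α/2} + z_β = 2.326 + 1.036 = 3.362.
n = (3.362 / 0.78)² = 4.310² = 18.58.
Round up.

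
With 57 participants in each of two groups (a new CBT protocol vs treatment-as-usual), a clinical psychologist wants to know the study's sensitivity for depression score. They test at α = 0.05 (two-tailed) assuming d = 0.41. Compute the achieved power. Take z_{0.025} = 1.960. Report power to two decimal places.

For two equal groups, power = Φ(d·√(n/2) − z_{α/2}).
d·√(n/2) = 0.41 × √(57/2) = 0.41 × 5.339 = 2.189.
z_β = 2.189 − 1.960 = 0.229.
Power = Φ(0.229) = 0.590.

power ≈ 0.59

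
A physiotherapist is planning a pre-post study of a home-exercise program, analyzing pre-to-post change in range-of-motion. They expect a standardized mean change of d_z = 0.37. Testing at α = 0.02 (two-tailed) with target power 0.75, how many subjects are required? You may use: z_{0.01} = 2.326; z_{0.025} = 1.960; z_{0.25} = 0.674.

For a paired (one-sample on differences) test: n = ((z_{α/2} + z_β) / d)².
z_{α/2} + z_β = 2.326 + 0.674 = 3.000.
n = (3.000 / 0.37)² = 8.108² = 65.74.
Round up.

n = 66 pairs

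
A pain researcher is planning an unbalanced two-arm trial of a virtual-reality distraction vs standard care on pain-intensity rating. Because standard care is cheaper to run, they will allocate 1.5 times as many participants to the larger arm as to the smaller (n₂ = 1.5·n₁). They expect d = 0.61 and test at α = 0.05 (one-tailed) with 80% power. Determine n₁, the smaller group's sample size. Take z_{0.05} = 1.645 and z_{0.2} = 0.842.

n₁ = 28

With allocation ratio k = n₂/n₁ = 1.5, Var(x̄₁−x̄₂) = σ²(1/n₁ + 1/(k·n₁)) = σ²·(k+1)/(k·n₁).
So n₁ = (1 + 1/k)·((z_{α} + z_β)/d)² = 1.667 × (2.487/0.61)².
n₁ = 1.667 × 16.62 = 27.7.
Round up: n₁ = 28, giving n₂ = 1.5 × 28 = 42.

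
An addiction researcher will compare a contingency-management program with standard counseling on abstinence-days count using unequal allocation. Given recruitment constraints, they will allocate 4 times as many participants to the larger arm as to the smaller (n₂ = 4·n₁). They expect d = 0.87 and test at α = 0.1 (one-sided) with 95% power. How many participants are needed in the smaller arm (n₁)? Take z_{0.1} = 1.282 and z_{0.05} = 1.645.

With allocation ratio k = n₂/n₁ = 4, Var(x̄₁−x̄₂) = σ²(1/n₁ + 1/(k·n₁)) = σ²·(k+1)/(k·n₁).
So n₁ = (1 + 1/k)·((z_{α} + z_β)/d)² = 1.250 × (2.927/0.87)².
n₁ = 1.250 × 11.32 = 14.1.
Round up: n₁ = 15, giving n₂ = 4 × 15 = 60.

n₁ = 15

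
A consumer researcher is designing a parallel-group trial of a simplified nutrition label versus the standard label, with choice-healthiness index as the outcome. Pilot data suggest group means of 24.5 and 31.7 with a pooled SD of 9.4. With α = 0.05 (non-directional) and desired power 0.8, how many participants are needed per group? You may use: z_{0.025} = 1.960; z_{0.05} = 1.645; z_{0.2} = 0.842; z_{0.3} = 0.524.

Cohen's d = |M₁ − M₂| / SD_pooled = |24.5 − 31.7| / 9.4 = 7.2 / 9.4 = 0.766.
For two independent groups with equal n: n = 2·((z_{α/2} + z_β) / d)².
z_{α/2} + z_β = 1.960 + 0.842 = 2.802.
n = 2 × (2.802 / 0.766)² = 2 × 3.658² = 2 × 13.38 = 26.8.
Round up to the next whole participant.

n = 27 per group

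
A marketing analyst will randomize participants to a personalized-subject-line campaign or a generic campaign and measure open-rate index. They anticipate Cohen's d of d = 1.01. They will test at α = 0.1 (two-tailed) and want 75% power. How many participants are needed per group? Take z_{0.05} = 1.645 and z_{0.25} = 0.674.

n = 11 per group

For two independent groups with equal n: n = 2·((z_{α/2} + z_β) / d)².
z_{α/2} + z_β = 1.645 + 0.674 = 2.319.
n = 2 × (2.319 / 1.01)² = 2 × 2.296² = 2 × 5.27 = 10.5.
Round up to the next whole participant.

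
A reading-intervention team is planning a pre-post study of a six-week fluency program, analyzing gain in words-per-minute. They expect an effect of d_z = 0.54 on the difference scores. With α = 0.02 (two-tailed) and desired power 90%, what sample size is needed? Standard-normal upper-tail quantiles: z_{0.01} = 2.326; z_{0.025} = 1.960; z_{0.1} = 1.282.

n = 45 pairs

For a paired (one-sample on differences) test: n = ((z_{α/2} + z_β) / d)².
z_{α/2} + z_β = 2.326 + 1.282 = 3.608.
n = (3.608 / 0.54)² = 6.681² = 44.64.
Round up.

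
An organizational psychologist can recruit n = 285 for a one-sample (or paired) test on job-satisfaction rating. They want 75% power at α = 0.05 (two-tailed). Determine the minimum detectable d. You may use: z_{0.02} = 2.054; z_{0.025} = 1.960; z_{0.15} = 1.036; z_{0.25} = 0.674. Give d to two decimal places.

For a single sample (or paired design) of n = 285: d_min = (z_{α/2} + z_β)/√n.
z-sum = 1.960 + 0.674 = 2.634.
d_min = 2.634 / √285 = 2.634 / 16.882 = 0.156.

d_min ≈ 0.16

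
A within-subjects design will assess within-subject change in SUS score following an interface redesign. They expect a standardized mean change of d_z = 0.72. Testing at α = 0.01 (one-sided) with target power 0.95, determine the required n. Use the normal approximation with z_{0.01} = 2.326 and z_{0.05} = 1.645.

For a paired (one-sample on differences) test: n = ((z_{α} + z_β) / d)².
z_{α} + z_β = 2.326 + 1.645 = 3.971.
n = (3.971 / 0.72)² = 5.515² = 30.42.
Round up.

n = 31 pairs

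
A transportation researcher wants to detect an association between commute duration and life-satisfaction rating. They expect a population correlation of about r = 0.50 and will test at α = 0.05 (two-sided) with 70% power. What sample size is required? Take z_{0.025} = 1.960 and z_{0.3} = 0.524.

n = 24

Fisher's z: C = ½·ln((1+r)/(1−r)) = ½·ln(3.0000) = 0.5493.
n = ((z_{α/2} + z_β)/C)² + 3.
(1.960 + 0.524) / 0.5493 = 2.484 / 0.5493 = 4.522.
n = 4.522² + 3 = 20.45 + 3 = 23.4.
Round up.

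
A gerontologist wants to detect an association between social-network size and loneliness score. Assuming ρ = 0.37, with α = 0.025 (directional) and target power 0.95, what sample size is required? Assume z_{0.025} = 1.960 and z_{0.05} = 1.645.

Fisher's z: C = ½·ln((1+r)/(1−r)) = ½·ln(2.1746) = 0.3884.
n = ((z_{α} + z_β)/C)² + 3.
(1.960 + 1.645) / 0.3884 = 3.605 / 0.3884 = 9.282.
n = 9.282² + 3 = 86.15 + 3 = 89.1.
Round up.

n = 90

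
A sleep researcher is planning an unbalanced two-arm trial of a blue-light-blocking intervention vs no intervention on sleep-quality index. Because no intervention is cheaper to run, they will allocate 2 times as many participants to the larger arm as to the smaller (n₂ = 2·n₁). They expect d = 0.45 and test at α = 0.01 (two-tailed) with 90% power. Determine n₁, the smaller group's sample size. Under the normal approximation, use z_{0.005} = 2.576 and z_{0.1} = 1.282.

n₁ = 111

With allocation ratio k = n₂/n₁ = 2, Var(x̄₁−x̄₂) = σ²(1/n₁ + 1/(k·n₁)) = σ²·(k+1)/(k·n₁).
So n₁ = (1 + 1/k)·((z_{α/2} + z_β)/d)² = 1.500 × (3.858/0.45)².
n₁ = 1.500 × 73.50 = 110.3.
Round up: n₁ = 111, giving n₂ = 2 × 111 = 222.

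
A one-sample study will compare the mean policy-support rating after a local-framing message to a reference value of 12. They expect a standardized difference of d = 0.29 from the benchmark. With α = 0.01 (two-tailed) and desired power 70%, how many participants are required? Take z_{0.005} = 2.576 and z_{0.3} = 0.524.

For a one-sample test: n = ((z_{α/2} + z_β) / d)².
z_{α/2} + z_β = 2.576 + 0.524 = 3.100.
n = (3.100 / 0.29)² = 10.690² = 114.27.
Round up.

n = 115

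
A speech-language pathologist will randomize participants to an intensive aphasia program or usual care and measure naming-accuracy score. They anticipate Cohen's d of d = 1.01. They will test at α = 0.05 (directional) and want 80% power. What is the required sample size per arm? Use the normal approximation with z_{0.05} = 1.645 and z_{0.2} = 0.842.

n = 13 per group

For two independent groups with equal n: n = 2·((z_{α} + z_β) / d)².
z_{α} + z_β = 1.645 + 0.842 = 2.487.
n = 2 × (2.487 / 1.01)² = 2 × 2.462² = 2 × 6.06 = 12.1.
Round up to the next whole participant.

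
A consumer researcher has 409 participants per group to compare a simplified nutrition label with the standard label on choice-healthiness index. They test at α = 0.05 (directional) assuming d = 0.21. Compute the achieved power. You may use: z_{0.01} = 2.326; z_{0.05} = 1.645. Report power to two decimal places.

power ≈ 0.91

For two equal groups, power = Φ(d·√(n/2) − z_{α}).
d·√(n/2) = 0.21 × √(409/2) = 0.21 × 14.300 = 3.003.
z_β = 3.003 − 1.645 = 1.358.
Power = Φ(1.358) = 0.913.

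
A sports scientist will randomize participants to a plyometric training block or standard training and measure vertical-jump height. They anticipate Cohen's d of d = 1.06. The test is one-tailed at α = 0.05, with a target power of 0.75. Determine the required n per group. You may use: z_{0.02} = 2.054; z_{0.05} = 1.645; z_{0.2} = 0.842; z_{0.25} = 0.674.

n = 10 per group

For two independent groups with equal n: n = 2·((z_{α} + z_β) / d)².
z_{α} + z_β = 1.645 + 0.674 = 2.319.
n = 2 × (2.319 / 1.06)² = 2 × 2.188² = 2 × 4.79 = 9.6.
Round up to the next whole participant.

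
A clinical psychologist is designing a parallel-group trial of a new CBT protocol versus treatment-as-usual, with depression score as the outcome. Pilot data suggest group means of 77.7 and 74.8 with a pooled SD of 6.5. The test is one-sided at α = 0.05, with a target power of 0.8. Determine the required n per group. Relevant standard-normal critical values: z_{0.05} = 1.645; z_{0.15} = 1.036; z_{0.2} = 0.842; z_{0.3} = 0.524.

Cohen's d = |M₁ − M₂| / SD_pooled = |77.7 − 74.8| / 6.5 = 2.9 / 6.5 = 0.446.
For two independent groups with equal n: n = 2·((z_{α} + z_β) / d)².
z_{α} + z_β = 1.645 + 0.842 = 2.487.
n = 2 × (2.487 / 0.446)² = 2 × 5.576² = 2 × 31.09 = 62.2.
Round up to the next whole participant.

n = 63 per group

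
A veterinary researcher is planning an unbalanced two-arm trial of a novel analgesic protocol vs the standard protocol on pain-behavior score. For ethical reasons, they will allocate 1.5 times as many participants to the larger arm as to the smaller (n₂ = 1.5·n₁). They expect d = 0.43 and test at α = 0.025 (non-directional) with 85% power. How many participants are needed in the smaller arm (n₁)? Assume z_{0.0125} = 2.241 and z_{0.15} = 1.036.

With allocation ratio k = n₂/n₁ = 1.5, Var(x̄₁−x̄₂) = σ²(1/n₁ + 1/(k·n₁)) = σ²·(k+1)/(k·n₁).
So n₁ = (1 + 1/k)·((z_{α/2} + z_β)/d)² = 1.667 × (3.277/0.43)².
n₁ = 1.667 × 58.08 = 96.8.
Round up: n₁ = 97, giving n₂ = ⌈1.5 × 97⌉ = ⌈145.5⌉ = 146.

n₁ = 97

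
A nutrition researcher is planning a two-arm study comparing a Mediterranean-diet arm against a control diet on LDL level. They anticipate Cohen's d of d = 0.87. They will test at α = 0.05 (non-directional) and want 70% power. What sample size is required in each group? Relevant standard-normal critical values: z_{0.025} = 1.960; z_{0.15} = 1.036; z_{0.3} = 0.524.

For two independent groups with equal n: n = 2·((z_{α/2} + z_β) / d)².
z_{α/2} + z_β = 1.960 + 0.524 = 2.484.
n = 2 × (2.484 / 0.87)² = 2 × 2.855² = 2 × 8.15 = 16.3.
Round up to the next whole participant.

n = 17 per group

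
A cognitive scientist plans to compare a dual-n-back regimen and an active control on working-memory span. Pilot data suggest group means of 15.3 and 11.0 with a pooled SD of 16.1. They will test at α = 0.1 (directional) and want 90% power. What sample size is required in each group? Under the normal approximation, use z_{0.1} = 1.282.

Cohen's d = |M₁ − M₂| / SD_pooled = |15.3 − 11.0| / 16.1 = 4.3 / 16.1 = 0.267.
For two independent groups with equal n: n = 2·((z_{α} + z_β) / d)².
z_{α} + z_β = 1.282 + 1.282 = 2.564.
n = 2 × (2.564 / 0.267)² = 2 × 9.603² = 2 × 92.22 = 184.4.
Round up to the next whole participant.

n = 185 per group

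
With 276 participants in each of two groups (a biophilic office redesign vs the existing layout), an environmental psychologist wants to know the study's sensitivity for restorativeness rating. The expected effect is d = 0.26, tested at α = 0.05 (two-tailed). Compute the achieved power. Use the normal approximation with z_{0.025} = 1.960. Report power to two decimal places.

power ≈ 0.86

For two equal groups, power = Φ(d·√(n/2) − z_{α/2}).
d·√(n/2) = 0.26 × √(276/2) = 0.26 × 11.747 = 3.054.
z_β = 3.054 − 1.960 = 1.094.
Power = Φ(1.094) = 0.863.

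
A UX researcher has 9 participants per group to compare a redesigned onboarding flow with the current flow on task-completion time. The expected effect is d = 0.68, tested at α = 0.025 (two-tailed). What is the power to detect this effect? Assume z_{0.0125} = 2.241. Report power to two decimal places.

power ≈ 0.21

For two equal groups, power = Φ(d·√(n/2) − z_{α/2}).
d·√(n/2) = 0.68 × √(9/2) = 0.68 × 2.121 = 1.442.
z_β = 1.442 − 2.241 = -0.799.
Power = Φ(-0.799) = 0.212.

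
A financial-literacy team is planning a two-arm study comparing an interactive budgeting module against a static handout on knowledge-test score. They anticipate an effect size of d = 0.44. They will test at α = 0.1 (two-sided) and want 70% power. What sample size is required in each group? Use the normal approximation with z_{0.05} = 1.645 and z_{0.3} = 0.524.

For two independent groups with equal n: n = 2·((z_{α/2} + z_β) / d)².
z_{α/2} + z_β = 1.645 + 0.524 = 2.169.
n = 2 × (2.169 / 0.44)² = 2 × 4.930² = 2 × 24.30 = 48.6.
Round up to the next whole participant.

n = 49 per group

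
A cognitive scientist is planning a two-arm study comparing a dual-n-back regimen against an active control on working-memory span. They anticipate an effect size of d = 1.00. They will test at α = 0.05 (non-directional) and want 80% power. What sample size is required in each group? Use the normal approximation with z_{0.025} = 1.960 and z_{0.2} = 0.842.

n = 16 per group

For two independent groups with equal n: n = 2·((z_{α/2} + z_β) / d)².
z_{α/2} + z_β = 1.960 + 0.842 = 2.802.
n = 2 × (2.802 / 1.00)² = 2 × 2.802² = 2 × 7.85 = 15.7.
Round up to the next whole participant.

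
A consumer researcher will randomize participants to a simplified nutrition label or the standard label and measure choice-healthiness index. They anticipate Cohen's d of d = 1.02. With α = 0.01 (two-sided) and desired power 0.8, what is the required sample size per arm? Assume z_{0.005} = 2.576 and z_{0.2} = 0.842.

n = 23 per group

For two independent groups with equal n: n = 2·((z_{α/2} + z_β) / d)².
z_{α/2} + z_β = 2.576 + 0.842 = 3.418.
n = 2 × (3.418 / 1.02)² = 2 × 3.351² = 2 × 11.23 = 22.5.
Round up to the next whole participant.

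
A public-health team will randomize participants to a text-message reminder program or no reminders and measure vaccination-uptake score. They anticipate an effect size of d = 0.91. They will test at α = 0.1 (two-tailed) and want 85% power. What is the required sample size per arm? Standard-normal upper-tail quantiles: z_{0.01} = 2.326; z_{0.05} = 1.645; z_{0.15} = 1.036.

n = 18 per group

For two independent groups with equal n: n = 2·((z_{α/2} + z_β) / d)².
z_{α/2} + z_β = 1.645 + 1.036 = 2.681.
n = 2 × (2.681 / 0.91)² = 2 × 2.946² = 2 × 8.68 = 17.4.
Round up to the next whole participant.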